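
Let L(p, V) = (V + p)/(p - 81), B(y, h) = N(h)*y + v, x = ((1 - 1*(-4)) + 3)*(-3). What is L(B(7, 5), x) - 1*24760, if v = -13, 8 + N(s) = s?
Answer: -2847342/115 ≈ -24760.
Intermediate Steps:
N(s) = -8 + s
x = -24 (x = ((1 + 4) + 3)*(-3) = (5 + 3)*(-3) = 8*(-3) = -24)
B(y, h) = -13 + y*(-8 + h) (B(y, h) = (-8 + h)*y - 13 = y*(-8 + h) - 13 = -13 + y*(-8 + h))
L(p, V) = (V + p)/(-81 + p)
L(B(7, 5), x) - 1*24760 = (-24 + (-13 + 7*(-8 + 5)))/(-81 + (-13 + 7*(-8 + 5))) - 1*24760 = (-24 + (-13 + 7*(-3)))/(-81 + (-13 + 7*(-3))) - 24760 = (-24 + (-13 - 21))/(-81 + (-13 - 21)) - 24760 = (-24 - 34)/(-81 - 34) - 24760 = -58/(-115) - 24760 = -1/115*(-58) - 24760 = 58/115 - 24760 = -2847342/115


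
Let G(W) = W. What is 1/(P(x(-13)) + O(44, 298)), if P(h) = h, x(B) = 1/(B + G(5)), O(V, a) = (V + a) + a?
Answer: 8/5119 ≈ 0.0015628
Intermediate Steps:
O(V, a) = V + 2*a
x(B) = 1/(5 + B) (x(B) = 1/(B + 5) = 1/(5 + B))
1/(P(x(-13)) + O(44, 298)) = 1/(1/(5 - 13) + (44 + 2*298)) = 1/(1/(-8) + (44 + 596)) = 1/(-1/8 + 640) = 1/(5119/8) = 8/5119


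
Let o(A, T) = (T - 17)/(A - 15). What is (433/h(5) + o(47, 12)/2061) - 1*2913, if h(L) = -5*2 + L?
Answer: -989148121/329760 ≈ -2999.6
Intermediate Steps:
h(L) = -10 + L
o(A, T) = (-17 + T)/(-15 + A)
(433/h(5) + o(47, 12)/2061) - 1*2913 = (433/(-10 + 5) + ((-17 + 12)/(-15 + 47))/2061) - 1*2913 = (433/(-5) + (-5/32)*(1/2061)) - 2913 = (433*(-1/5) + ((1/32)*(-5))*(1/2061)) - 2913 = (-433/5 - 5/32*1/2061) - 2913 = (-433/5 - 5/65952) - 2913 = -28557241/329760 - 2913 = -989148121/329760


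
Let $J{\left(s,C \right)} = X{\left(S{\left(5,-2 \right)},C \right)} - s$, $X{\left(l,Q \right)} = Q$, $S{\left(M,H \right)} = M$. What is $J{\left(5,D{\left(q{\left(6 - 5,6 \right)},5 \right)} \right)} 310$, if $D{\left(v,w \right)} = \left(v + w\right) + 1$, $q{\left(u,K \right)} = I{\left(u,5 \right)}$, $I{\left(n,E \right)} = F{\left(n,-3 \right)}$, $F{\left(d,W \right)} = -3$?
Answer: $-620$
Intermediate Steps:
$I{\left(n,E \right)} = -3$
$q{\left(u,K \right)} = -3$
$D{\left(v,w \right)} = 1 + v + w$
$J{\left(s,C \right)} = C - s$
$J{\left(5,D{\left(q{\left(6 - 5,6 \right)},5 \right)} \right)} 310 = \left(\left(1 - 3 + 5\right) - 5\right) 310 = \left(3 - 5\right) 310 = \left(-2\right) 310 = -620$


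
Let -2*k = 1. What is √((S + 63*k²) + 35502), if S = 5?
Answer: √142091/2 ≈ 188.47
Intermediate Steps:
k = -½ (k = -½*1 = -½ ≈ -0.50000)
√((S + 63*k²) + 35502) = √((5 + 63*(-½)²) + 35502) = √((5 + 63*(¼)) + 35502) = √((5 + 63/4) + 35502) = √(83/4 + 35502) = √(142091/4) = √142091/2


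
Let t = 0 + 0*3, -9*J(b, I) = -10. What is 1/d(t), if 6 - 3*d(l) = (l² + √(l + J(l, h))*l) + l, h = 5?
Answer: ½ ≈ 0.50000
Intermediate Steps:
J(b, I) = 10/9 (J(b, I) = -⅑*(-10) = 10/9)
t = 0 (t = 0 + 0 = 0)
d(l) = 2 - l/3 - l²/3 - l*√(10/9 + l)/3 (d(l) = 2 - ((l² + √(l + 10/9)*l) + l)/3 = 2 - ((l² + √(10/9 + l)*l) + l)/3 = 2 - ((l² + l*√(10/9 + l)) + l)/3 = 2 - (l + l² + l*√(10/9 + l))/3 = 2 + (-l/3 - l²/3 - l*√(10/9 + l)/3) = 2 - l/3 - l²/3 - l*√(10/9 + l)/3)
1/d(t) = 1/(2 - ⅓*0 - ⅓*0² - ⅑*0*√(10 + 9*0)) = 1/(2 + 0 - ⅓*0 - ⅑*0*√(10 + 0)) = 1/(2 + 0 + 0 - ⅑*0*√10) = 1/(2 + 0 + 0 + 0) = 1/2 = ½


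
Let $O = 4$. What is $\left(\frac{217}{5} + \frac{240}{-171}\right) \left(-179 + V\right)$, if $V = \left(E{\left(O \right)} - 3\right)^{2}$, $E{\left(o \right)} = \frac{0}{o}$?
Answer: $- \frac{406946}{57} \approx -7139.4$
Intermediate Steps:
$E{\left(o \right)} = 0$
$V = 9$ ($V = \left(0 - 3\right)^{2} = \left(-3\right)^{2} = 9$)
$\left(\frac{217}{5} + \frac{240}{-171}\right) \left(-179 + V\right) = \left(\frac{217}{5} + \frac{240}{-171}\right) \left(-179 + 9\right) = \left(217 \cdot \frac{1}{5} + 240 \left(- \frac{1}{171}\right)\right) \left(-170\right) = \left(\frac{217}{5} - \frac{80}{57}\right) \left(-170\right) = \frac{11969}{285} \left(-170\right) = - \frac{406946}{57}$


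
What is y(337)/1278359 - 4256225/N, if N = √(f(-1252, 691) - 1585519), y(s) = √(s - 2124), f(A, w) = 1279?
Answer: I*(79212*√1787 + 1088196706955*√99015)/101261373108 ≈ 3381.5*I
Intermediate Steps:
y(s) = √(-2124 + s)
N = 4*I*√99015 (N = √(1279 - 1585519) = √(-1584240) = 4*I*√99015 ≈ 1258.7*I)
y(337)/1278359 - 4256225/N = √(-2124 + 337)/1278359 - 4256225*(-I*√99015/396060) = √(-1787)*(1/1278359) - (-851245)*I*√99015/79212 = (I*√1787)*(1/1278359) + 851245*I*√99015/79212 = I*√1787/1278359 + 851245*I*√99015/79212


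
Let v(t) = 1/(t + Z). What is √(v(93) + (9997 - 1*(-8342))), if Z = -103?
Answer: √1833890/10 ≈ 135.42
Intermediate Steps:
v(t) = 1/(-103 + t) (v(t) = 1/(t - 103) = 1/(-103 + t))
√(v(93) + (9997 - 1*(-8342))) = √(1/(-103 + 93) + (9997 - 1*(-8342))) = √(1/(-10) + (9997 + 8342)) = √(-⅒ + 18339) = √(183389/10) = √1833890/10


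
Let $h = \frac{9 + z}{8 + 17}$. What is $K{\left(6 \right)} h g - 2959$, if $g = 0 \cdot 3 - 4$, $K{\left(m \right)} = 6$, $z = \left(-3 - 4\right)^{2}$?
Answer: $- \frac{75367}{25} \approx -3014.7$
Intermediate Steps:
$z = 49$ ($z = \left(-7\right)^{2} = 49$)
$g = -4$ ($g = 0 - 4 = -4$)
$h = \frac{58}{25}$ ($h = \frac{9 + 49}{8 + 17} = \frac{58}{25} \approx 2.32$)
$K{\left(6 \right)} h g - 2959 = 6 \cdot \frac{58}{25} \left(-4\right) - 2959 = \frac{348}{25} \left(-4\right) - 2959 = - \frac{1392}{25} - 2959 = - \frac{75367}{25}$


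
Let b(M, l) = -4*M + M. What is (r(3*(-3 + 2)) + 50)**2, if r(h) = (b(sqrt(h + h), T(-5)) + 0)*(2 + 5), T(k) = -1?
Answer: (50 - 21*I*sqrt(6))**2 ≈ -146.0 - 5143.9*I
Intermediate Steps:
b(M, l) = -3*M
r(h) = -21*sqrt(2)*sqrt(h) (r(h) = (-3*sqrt(h + h) + 0)*(2 + 5) = (-3*sqrt(2)*sqrt(h) + 0)*7 = -3*sqrt(2)*sqrt(h)*7 = -21*sqrt(2)*sqrt(h))
(r(3*(-3 + 2)) + 50)**2 = (-21*sqrt(2)*sqrt(3*(-3 + 2)) + 50)**2 = (-21*sqrt(2)*sqrt(3*(-1)) + 50)**2 = (-21*sqrt(2)*sqrt(-3) + 50)**2 = (-21*sqrt(2)*I*sqrt(3) + 50)**2 = (-21*I*sqrt(6) + 50)**2 = (50 - 21*I*sqrt(6))**2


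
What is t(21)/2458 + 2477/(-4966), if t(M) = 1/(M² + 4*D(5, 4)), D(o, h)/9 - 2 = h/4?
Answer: -835640717/1675332243 ≈ -0.49879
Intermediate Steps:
D(o, h) = 18 + 9*h/4 (D(o, h) = 18 + 9*(h/4) = 18 + 9*h/4)
t(M) = 1/(108 + M²) (t(M) = 1/(M² + 4*(18 + (9/4)*4)) = 1/(M² + 4*(18 + 9)) = 1/(M² + 4*27) = 1/(M² + 108) = 1/(108 + M²))
t(21)/2458 + 2477/(-4966) = 1/((108 + 21²)*2458) + 2477/(-4966) = (1/2458)/(108 + 441) + 2477*(-1/4966) = (1/2458)/549 - 2477/4966 = (1/549)*(1/2458) - 2477/4966 = 1/1349442 - 2477/4966 = -835640717/1675332243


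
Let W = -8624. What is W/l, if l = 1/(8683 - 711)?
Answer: -68750528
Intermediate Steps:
l = 1/7972 ≈ 0.00012544
W/l = -8624/1/7972 = -8624*7972 = -68750528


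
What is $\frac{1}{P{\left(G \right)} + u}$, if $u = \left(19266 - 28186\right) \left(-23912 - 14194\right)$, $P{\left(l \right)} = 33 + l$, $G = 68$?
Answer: $\frac{1}{339905621} \approx 2.942 \cdot 10^{-9}$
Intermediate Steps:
$u = 339905520$ ($u = \left(-8920\right) \left(-38106\right) = 339905520$)
$\frac{1}{P{\left(G \right)} + u} = \frac{1}{\left(33 + 68\right) + 339905520} = \frac{1}{101 + 339905520} = \frac{1}{339905621}$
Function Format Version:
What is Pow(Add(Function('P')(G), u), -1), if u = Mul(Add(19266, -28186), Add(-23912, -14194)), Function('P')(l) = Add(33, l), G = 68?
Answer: Rational(1, 339905621) ≈ 2.9420e-9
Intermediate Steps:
u = 339905520 (u = Mul(-8920, -38106) = 339905520)
Pow(Add(Function('P')(G), u), -1) = Pow(Add(Add(33, 68), 339905520), -1) = Pow(Add(101, 339905520), -1) = Pow(339905621, -1) = Rational(1, 339905621)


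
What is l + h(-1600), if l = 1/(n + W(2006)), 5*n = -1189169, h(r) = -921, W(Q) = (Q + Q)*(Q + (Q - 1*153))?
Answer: -70200803686/76222371 ≈ -921.00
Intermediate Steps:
W(Q) = 2*Q*(-153 + 2*Q) (W(Q) = (2*Q)*(Q + (Q - 153)) = (2*Q)*(Q + (-153 + Q)) = (2*Q)*(-153 + 2*Q) = 2*Q*(-153 + 2*Q))
n = -1189169/5 (n = (⅕)*(-1189169) = -1189169/5 ≈ -2.3783e+5)
l = 5/76222371 (l = 1/(-1189169/5 + 2*2006*(-153 + 2*2006)) = 1/(-1189169/5 + 2*2006*(-153 + 4012)) = 1/(-1189169/5 + 2*2006*3859) = 1/(-1189169/5 + 15482308) = 1/(76222371/5) = 5/76222371 ≈ 6.5598e-8)
l + h(-1600) = 5/76222371 - 921 = -70200803686/76222371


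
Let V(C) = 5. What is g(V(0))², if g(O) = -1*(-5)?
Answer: 25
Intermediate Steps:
g(O) = 5
g(V(0))² = 5² = 25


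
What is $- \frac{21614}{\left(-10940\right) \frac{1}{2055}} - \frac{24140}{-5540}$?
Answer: $\frac{1231664987}{303038} \approx 4064.4$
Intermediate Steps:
$- \frac{21614}{\left(-10940\right) \frac{1}{2055}} - \frac{24140}{-5540} = - \frac{21614}{\left(-10940\right) \frac{1}{2055}} - - \frac{1207}{277} = - \frac{21614}{- \frac{2188}{411}} + \frac{1207}{277} = \left(-21614\right) \left(- \frac{411}{2188}\right) + \frac{1207}{277} = \frac{4441677}{1094} + \frac{1207}{277} = \frac{1231664987}{303038}$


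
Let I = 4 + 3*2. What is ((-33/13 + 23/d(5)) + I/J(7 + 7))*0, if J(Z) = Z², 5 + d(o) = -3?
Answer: 0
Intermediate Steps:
d(o) = -8 (d(o) = -5 - 3 = -8)
I = 10 (I = 4 + 6 = 10)
((-33/13 + 23/d(5)) + I/J(7 + 7))*0 = ((-33/13 + 23/(-8)) + 10/((7 + 7)²))*0 = ((-33*1/13 + 23*(-⅛)) + 10/(14²))*0 = ((-33/13 - 23/8) + 10/196)*0 = (-563/104 + 10*(1/196))*0 = (-563/104 + 5/98)*0 = -27327/5096*0 = 0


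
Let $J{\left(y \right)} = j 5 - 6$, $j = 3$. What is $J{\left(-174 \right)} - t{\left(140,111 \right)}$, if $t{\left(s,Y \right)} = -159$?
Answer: $168$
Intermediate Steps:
$J{\left(y \right)} = 9$ ($J{\left(y \right)} = 3 \cdot 5 - 6 = 15 - 6 = 9$)
$J{\left(-174 \right)} - t{\left(140,111 \right)} = 9 - -159 = 9 + 159 = 168$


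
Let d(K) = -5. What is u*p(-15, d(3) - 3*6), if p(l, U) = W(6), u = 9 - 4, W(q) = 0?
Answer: 0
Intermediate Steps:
u = 5
p(l, U) = 0
u*p(-15, d(3) - 3*6) = 5*0 = 0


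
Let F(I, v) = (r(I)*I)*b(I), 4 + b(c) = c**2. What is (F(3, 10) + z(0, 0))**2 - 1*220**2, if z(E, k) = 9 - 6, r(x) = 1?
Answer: -48076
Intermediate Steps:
b(c) = -4 + c**2
F(I, v) = I*(-4 + I**2) (F(I, v) = (1*I)*(-4 + I**2) = I*(-4 + I**2))
z(E, k) = 3
(F(3, 10) + z(0, 0))**2 - 1*220**2 = (3*(-4 + 3**2) + 3)**2 - 1*220**2 = (3*(-4 + 9) + 3)**2 - 1*48400 = (3*5 + 3)**2 - 48400 = (15 + 3)**2 - 48400 = 18**2 - 48400 = 324 - 48400 = -48076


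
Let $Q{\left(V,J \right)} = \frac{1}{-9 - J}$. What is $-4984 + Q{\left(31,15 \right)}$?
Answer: $- \frac{119617}{24} \approx -4984.0$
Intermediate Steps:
$-4984 + Q{\left(31,15 \right)} = -4984 - \frac{1}{9 + 15} = -4984 - \frac{1}{24} = - \frac{119617}{24}$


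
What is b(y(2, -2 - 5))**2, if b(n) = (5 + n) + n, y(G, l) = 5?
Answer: 225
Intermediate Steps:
b(n) = 5 + 2*n
b(y(2, -2 - 5))**2 = (5 + 2*5)**2 = (5 + 10)**2 = 15**2 = 225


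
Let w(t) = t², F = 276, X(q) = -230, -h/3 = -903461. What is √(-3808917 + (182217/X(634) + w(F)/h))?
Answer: 3*I*√18277795395798034269290/207796030 ≈ 1951.8*I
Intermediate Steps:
h = 2710383 (h = -3*(-903461) = 2710383)
√(-3808917 + (182217/X(634) + w(F)/h)) = √(-3808917 + (182217/(-230) + 276²/2710383)) = √(-3808917 + (182217*(-1/230) + 76176*(1/2710383))) = √(-3808917 + (-182217/230 + 25392/903461)) = √(-3808917 - 164620112877/207796030) = √(-791642451312387/207796030) = 3*I*√18277795395798034269290/207796030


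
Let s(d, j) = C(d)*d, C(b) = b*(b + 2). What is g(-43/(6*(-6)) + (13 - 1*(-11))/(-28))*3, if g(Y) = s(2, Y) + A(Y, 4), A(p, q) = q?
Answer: 60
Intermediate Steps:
C(b) = b*(2 + b)
s(d, j) = d²*(2 + d) (s(d, j) = (d*(2 + d))*d = d²*(2 + d))
g(Y) = 20 (g(Y) = 2²*(2 + 2) + 4 = 4*4 + 4 = 16 + 4 = 20)
g(-43/(6*(-6)) + (13 - 1*(-11))/(-28))*3 = 20*3 = 60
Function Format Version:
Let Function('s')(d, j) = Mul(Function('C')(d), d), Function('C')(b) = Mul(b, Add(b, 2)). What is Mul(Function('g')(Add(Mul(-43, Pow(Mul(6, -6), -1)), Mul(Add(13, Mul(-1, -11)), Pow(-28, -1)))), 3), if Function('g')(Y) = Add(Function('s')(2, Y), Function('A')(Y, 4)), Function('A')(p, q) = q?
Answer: 60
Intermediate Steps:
Function('C')(b) = Mul(b, Add(2, b))
Function('s')(d, j) = Mul(Pow(d, 2), Add(2, d)) (Function('s')(d, j) = Mul(Mul(d, Add(2, d)), d) = Mul(Pow(d, 2), Add(2, d)))
Function('g')(Y) = 20 (Function('g')(Y) = Add(Mul(Pow(2, 2), Add(2, 2)), 4) = Add(Mul(4, 4), 4) = Add(16, 4) = 20)
Mul(Function('g')(Add(Mul(-43, Pow(Mul(6, -6), -1)), Mul(Add(13, Mul(-1, -11)), Pow(-28, -1)))), 3) = Mul(20, 3) = 60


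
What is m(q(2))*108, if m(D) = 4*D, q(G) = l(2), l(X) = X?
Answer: 864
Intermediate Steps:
q(G) = 2
m(q(2))*108 = (4*2)*108 = 8*108 = 864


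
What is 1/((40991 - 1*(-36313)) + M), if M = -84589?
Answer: -1/7285 ≈ -0.00013727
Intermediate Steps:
1/((40991 - 1*(-36313)) + M) = 1/((40991 - 1*(-36313)) - 84589) = 1/((40991 + 36313) - 84589) = 1/(77304 - 84589) = 1/(-7285) = -1/7285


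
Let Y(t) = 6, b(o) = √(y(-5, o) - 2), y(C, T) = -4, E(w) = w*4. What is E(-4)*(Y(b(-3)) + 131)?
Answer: -2192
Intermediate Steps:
E(w) = 4*w
b(o) = I*√6 (b(o) = √(-4 - 2) = √(-6) = I*√6)
E(-4)*(Y(b(-3)) + 131) = (4*(-4))*(6 + 131) = -16*137 = -2192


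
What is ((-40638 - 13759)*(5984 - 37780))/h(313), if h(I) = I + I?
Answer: 864803506/313 ≈ 2.7630e+6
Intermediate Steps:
h(I) = 2*I
((-40638 - 13759)*(5984 - 37780))/h(313) = ((-40638 - 13759)*(5984 - 37780))/((2*313)) = -54397*(-31796)/626 = 1729607012*(1/626) = 864803506/313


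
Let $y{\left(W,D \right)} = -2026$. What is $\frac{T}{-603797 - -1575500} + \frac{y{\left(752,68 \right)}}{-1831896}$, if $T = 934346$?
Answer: $\frac{31733210561}{32964052572} \approx 0.96266$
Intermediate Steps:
$\frac{T}{-603797 - -1575500} + \frac{y{\left(752,68 \right)}}{-1831896} = \frac{934346}{-603797 - -1575500} - \frac{2026}{-1831896} = \frac{934346}{-603797 + 1575500} - - \frac{1013}{915948} = \frac{934346}{971703} + \frac{1013}{915948} = \frac{31733210561}{32964052572}$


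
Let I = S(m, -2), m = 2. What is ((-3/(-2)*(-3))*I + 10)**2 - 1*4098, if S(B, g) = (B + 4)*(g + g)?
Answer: 9826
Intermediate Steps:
S(B, g) = 2*g*(4 + B) (S(B, g) = (4 + B)*(2*g) = 2*g*(4 + B))
I = -24 (I = 2*(-2)*(4 + 2) = 2*(-2)*6 = -24)
((-3/(-2)*(-3))*I + 10)**2 - 1*4098 = ((-3/(-2)*(-3))*(-24) + 10)**2 - 1*4098 = ((-3*(-1/2)*(-3))*(-24) + 10)**2 - 4098 = (((3/2)*(-3))*(-24) + 10)**2 - 4098 = (-9/2*(-24) + 10)**2 - 4098 = (108 + 10)**2 - 4098 = 118**2 - 4098 = 13924 - 4098 = 9826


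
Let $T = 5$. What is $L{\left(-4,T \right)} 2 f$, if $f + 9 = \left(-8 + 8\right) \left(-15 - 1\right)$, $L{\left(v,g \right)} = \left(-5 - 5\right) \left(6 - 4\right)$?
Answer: $360$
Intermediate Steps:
$L{\left(v,g \right)} = -20$ ($L{\left(v,g \right)} = \left(-10\right) 2 = -20$)
$f = -9$ ($f = -9 + \left(-8 + 8\right) \left(-15 - 1\right) = -9 + 0 \left(-16\right) = -9 + 0 = -9$)
$L{\left(-4,T \right)} 2 f = \left(-20\right) 2 \left(-9\right) = \left(-40\right) \left(-9\right) = 360$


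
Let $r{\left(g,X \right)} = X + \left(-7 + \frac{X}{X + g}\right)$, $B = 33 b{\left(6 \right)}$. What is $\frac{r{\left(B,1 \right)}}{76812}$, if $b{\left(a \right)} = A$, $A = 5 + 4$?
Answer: $- \frac{1787}{22889976} \approx -7.8069 \cdot 10^{-5}$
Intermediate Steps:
$A = 9$
$b{\left(a \right)} = 9$
$B = 297$ ($B = 33 \cdot 9 = 297$)
$r{\left(g,X \right)} = -7 + X + \frac{X}{X + g}$
$\frac{r{\left(B,1 \right)}}{76812} = \frac{\frac{1}{1 + 297} \left(1^{2} - 2079 - 6 + 1 \cdot 297\right)}{76812} = \frac{1 - 2079 - 6 + 297}{298} \cdot \frac{1}{76812} = \frac{1}{298} \left(-1787\right) \frac{1}{76812} = \left(- \frac{1787}{298}\right) \frac{1}{76812} = - \frac{1787}{22889976}$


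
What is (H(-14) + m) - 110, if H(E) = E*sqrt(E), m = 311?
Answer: 201 - 14*I*sqrt(14) ≈ 201.0 - 52.383*I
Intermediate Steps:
H(E) = E**(3/2)
(H(-14) + m) - 110 = ((-14)**(3/2) + 311) - 110 = (-14*I*sqrt(14) + 311) - 110 = (311 - 14*I*sqrt(14)) - 110 = 201 - 14*I*sqrt(14)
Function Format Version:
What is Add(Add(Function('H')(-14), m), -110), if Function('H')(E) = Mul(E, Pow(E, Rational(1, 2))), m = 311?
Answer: Add(201, Mul(-14, I, Pow(14, Rational(1, 2)))) ≈ Add(201.00, Mul(-52.383, I))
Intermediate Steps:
Function('H')(E) = Pow(E, Rational(3, 2))
Add(Add(Function('H')(-14), m), -110) = Add(Add(Pow(-14, Rational(3, 2)), 311), -110) = Add(Add(Mul(-14, I, Pow(14, Rational(1, 2))), 311), -110) = Add(Add(311, Mul(-14, I, Pow(14, Rational(1, 2)))), -110) = Add(201, Mul(-14, I, Pow(14, Rational(1, 2))))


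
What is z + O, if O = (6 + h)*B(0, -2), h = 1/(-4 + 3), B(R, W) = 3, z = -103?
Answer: -88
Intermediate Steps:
h = -1 (h = 1/(-1) = -1)
O = 15 (O = (6 - 1)*3 = 5*3 = 15)
z + O = -103 + 15 = -88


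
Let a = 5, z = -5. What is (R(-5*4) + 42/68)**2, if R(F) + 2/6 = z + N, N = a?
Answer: 841/10404 ≈ 0.080834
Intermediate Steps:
N = 5
R(F) = -1/3 (R(F) = -1/3 + (-5 + 5) = -1/3 + 0 = -1/3)
(R(-5*4) + 42/68)**2 = (-1/3 + 42/68)**2 = (-1/3 + 42*(1/68))**2 = (-1/3 + 21/34)**2 = (29/102)**2 = 841/10404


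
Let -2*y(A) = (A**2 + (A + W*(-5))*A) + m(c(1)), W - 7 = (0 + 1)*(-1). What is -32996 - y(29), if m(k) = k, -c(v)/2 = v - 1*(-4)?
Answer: -32595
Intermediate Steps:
W = 6 (W = 7 + (0 + 1)*(-1) = 7 + 1*(-1) = 7 - 1 = 6)
c(v) = -8 - 2*v (c(v) = -2*(v - 1*(-4)) = -2*(v + 4) = -2*(4 + v) = -8 - 2*v)
y(A) = 5 - A**2/2 - A*(-30 + A)/2 (y(A) = -((A**2 + (A + 6*(-5))*A) + (-8 - 2*1))/2 = -((A**2 + (A - 30)*A) + (-8 - 2))/2 = -((A**2 + (-30 + A)*A) - 10)/2 = -((A**2 + A*(-30 + A)) - 10)/2 = -(-10 + A**2 + A*(-30 + A))/2 = 5 - A**2/2 - A*(-30 + A)/2)
-32996 - y(29) = -32996 - (5 - 1*29**2 + 15*29) = -32996 - (5 - 1*841 + 435) = -32996 - (5 - 841 + 435) = -32996 - 1*(-401) = -32996 + 401 = -32595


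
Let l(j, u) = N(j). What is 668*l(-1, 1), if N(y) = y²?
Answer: 668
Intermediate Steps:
l(j, u) = j²
668*l(-1, 1) = 668*(-1)² = 668*1 = 668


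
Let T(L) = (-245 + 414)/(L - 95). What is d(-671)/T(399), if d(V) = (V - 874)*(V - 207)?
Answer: 412379040/169 ≈ 2.4401e+6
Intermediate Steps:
T(L) = 169/(-95 + L)
d(V) = (-874 + V)*(-207 + V)
d(-671)/T(399) = (180918 + (-671)² - 1081*(-671))/((169/(-95 + 399))) = (180918 + 450241 + 725351)/((169/304)) = 1356510/((169*(1/304))) = 1356510/(169/304) = 1356510*(304/169) = 412379040/169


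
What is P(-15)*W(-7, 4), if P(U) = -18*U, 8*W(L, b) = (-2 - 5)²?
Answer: 6615/4 ≈ 1653.8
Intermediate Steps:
W(L, b) = 49/8 (W(L, b) = (-2 - 5)²/8 = (⅛)*(-7)² = (⅛)*49 = 49/8)
P(-15)*W(-7, 4) = -18*(-15)*(49/8) = 270*(49/8) = 6615/4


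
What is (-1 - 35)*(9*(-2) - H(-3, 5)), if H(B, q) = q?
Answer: 828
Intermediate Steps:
(-1 - 35)*(9*(-2) - H(-3, 5)) = (-1 - 35)*(9*(-2) - 1*5) = -36*(-18 - 5) = -36*(-23) = 828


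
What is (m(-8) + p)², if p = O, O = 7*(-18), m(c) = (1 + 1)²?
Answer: 14884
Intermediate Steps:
m(c) = 4 (m(c) = 2² = 4)
O = -126
p = -126
(m(-8) + p)² = (4 - 126)² = (-122)² = 14884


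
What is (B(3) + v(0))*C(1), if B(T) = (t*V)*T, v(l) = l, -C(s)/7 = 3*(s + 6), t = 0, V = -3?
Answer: 0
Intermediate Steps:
C(s) = -126 - 21*s (C(s) = -21*(s + 6) = -21*(6 + s) = -7*(18 + 3*s) = -126 - 21*s)
B(T) = 0 (B(T) = (0*(-3))*T = 0*T = 0)
(B(3) + v(0))*C(1) = (0 + 0)*(-126 - 21*1) = 0*(-126 - 21) = 0*(-147) = 0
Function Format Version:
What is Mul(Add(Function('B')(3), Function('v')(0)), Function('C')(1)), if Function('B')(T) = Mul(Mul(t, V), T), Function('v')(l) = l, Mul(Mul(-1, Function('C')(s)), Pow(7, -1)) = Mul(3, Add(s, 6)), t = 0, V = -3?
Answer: 0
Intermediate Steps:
Function('C')(s) = Add(-126, Mul(-21, s)) (Function('C')(s) = Mul(-7, Mul(3, Add(s, 6))) = Mul(-7, Mul(3, Add(6, s))) = Mul(-7, Add(18, Mul(3, s))) = Add(-126, Mul(-21, s)))
Function('B')(T) = 0 (Function('B')(T) = Mul(Mul(0, -3), T) = Mul(0, T) = 0)
Mul(Add(Function('B')(3), Function('v')(0)), Function('C')(1)) = Mul(Add(0, 0), Add(-126, Mul(-21, 1))) = Mul(0, Add(-126, -21)) = Mul(0, -147) = 0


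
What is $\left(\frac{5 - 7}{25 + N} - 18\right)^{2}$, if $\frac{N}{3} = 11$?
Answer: $\frac{273529}{841} \approx 325.24$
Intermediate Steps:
$N = 33$ ($N = 3 \cdot 11 = 33$)
$\left(\frac{5 - 7}{25 + N} - 18\right)^{2} = \left(\frac{5 - 7}{25 + 33} - 18\right)^{2} = \left(- \frac{2}{58} - 18\right)^{2} = \left(\left(-2\right) \frac{1}{58} - 18\right)^{2} = \left(- \frac{1}{29} - 18\right)^{2} = \left(- \frac{523}{29}\right)^{2} = \frac{273529}{841}$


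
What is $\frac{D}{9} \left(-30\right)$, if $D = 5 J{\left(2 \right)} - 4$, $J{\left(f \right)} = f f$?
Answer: $- \frac{160}{3} \approx -53.333$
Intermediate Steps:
$J{\left(f \right)} = f^{2}$
$D = 16$ ($D = 5 \cdot 2^{2} - 4 = 5 \cdot 4 - 4 = 20 - 4 = 16$)
$\frac{D}{9} \left(-30\right) = \frac{1}{9} \cdot 16 \left(-30\right) = \frac{16}{9} \left(-30\right) = - \frac{160}{3}$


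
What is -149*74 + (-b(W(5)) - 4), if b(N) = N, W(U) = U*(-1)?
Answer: -11025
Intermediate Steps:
W(U) = -U
-149*74 + (-b(W(5)) - 4) = -149*74 + (-(-1)*5 - 4) = -11026 + (-1*(-5) - 4) = -11026 + (5 - 4) = -11026 + 1 = -11025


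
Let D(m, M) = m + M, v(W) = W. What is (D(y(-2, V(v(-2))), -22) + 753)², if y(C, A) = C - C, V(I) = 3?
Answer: 534361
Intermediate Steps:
y(C, A) = 0
D(m, M) = M + m
(D(y(-2, V(v(-2))), -22) + 753)² = ((-22 + 0) + 753)² = (-22 + 753)² = 731² = 534361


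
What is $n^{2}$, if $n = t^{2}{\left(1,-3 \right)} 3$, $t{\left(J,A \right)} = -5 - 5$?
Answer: $90000$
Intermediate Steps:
$t{\left(J,A \right)} = -10$
$n = 300$ ($n = \left(-10\right)^{2} \cdot 3 = 100 \cdot 3 = 300$)
$n^{2} = 300^{2} = 90000$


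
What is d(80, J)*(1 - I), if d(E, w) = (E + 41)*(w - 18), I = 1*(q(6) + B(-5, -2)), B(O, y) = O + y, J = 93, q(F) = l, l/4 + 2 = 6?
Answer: -72600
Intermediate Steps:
l = 16 (l = -8 + 4*6 = -8 + 24 = 16)
q(F) = 16
I = 9 (I = 1*(16 + (-5 - 2)) = 1*(16 - 7) = 1*9 = 9)
d(E, w) = (-18 + w)*(41 + E) (d(E, w) = (41 + E)*(-18 + w) = (-18 + w)*(41 + E))
d(80, J)*(1 - I) = (-738 - 18*80 + 41*93 + 80*93)*(1 - 1*9) = (-738 - 1440 + 3813 + 7440)*(1 - 9) = 9075*(-8) = -72600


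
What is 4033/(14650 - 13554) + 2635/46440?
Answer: 594314/159057 ≈ 3.7365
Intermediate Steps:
4033/(14650 - 13554) + 2635/46440 = 4033/1096 + 2635*(1/46440) = 4033*(1/1096) + 527/9288 = 4033/1096 + 527/9288 = 594314/159057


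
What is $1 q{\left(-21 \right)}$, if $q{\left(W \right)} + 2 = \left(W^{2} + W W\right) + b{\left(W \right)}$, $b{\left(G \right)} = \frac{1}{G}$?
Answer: $\frac{18479}{21} \approx 879.95$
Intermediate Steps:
$q{\left(W \right)} = -2 + \frac{1}{W} + 2 W^{2}$ ($q{\left(W \right)} = -2 + \left(\left(W^{2} + W W\right) + \frac{1}{W}\right) = -2 + \left(\left(W^{2} + W^{2}\right) + \frac{1}{W}\right) = -2 + \left(2 W^{2} + \frac{1}{W}\right) = -2 + \left(\frac{1}{W} + 2 W^{2}\right) = -2 + \frac{1}{W} + 2 W^{2}$)
$1 q{\left(-21 \right)} = 1 \left(-2 + \frac{1}{-21} + 2 \left(-21\right)^{2}\right) = 1 \left(-2 - \frac{1}{21} + 2 \cdot 441\right) = 1 \left(-2 - \frac{1}{21} + 882\right) = 1 \cdot \frac{18479}{21} = \frac{18479}{21}$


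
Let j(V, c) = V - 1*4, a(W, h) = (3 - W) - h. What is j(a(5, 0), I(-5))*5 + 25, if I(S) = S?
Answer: -5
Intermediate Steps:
a(W, h) = 3 - W - h
j(V, c) = -4 + V (j(V, c) = V - 4 = -4 + V)
j(a(5, 0), I(-5))*5 + 25 = (-4 + (3 - 1*5 - 1*0))*5 + 25 = (-4 + (3 - 5 + 0))*5 + 25 = (-4 - 2)*5 + 25 = -6*5 + 25 = -30 + 25 = -5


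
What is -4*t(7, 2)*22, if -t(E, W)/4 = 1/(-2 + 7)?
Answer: 352/5 ≈ 70.400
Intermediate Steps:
t(E, W) = -4/5 (t(E, W) = -4/(-2 + 7) = -4/5)
-4*t(7, 2)*22 = -4*(-4/5)*22 = (16/5)*22 = 352/5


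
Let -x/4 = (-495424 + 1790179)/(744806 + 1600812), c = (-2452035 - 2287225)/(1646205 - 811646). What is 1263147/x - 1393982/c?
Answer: -607325729336301/1859448661 ≈ -3.2662e+5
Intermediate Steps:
c = -4739260/834559 ≈ -5.6788
x = -235410/106619 (x = -4*(-495424 + 1790179)/(744806 + 1600812) = -5179020/2345618 = -4*117705/213238 = -235410/106619 ≈ -2.2080)
1263147/x - 1393982/c = 1263147/(-235410/106619) - 1393982/(-4739260/834559) = 1263147*(-106619/235410) - 1393982*(-834559/4739260) = -44891823331/78470 + 581680111969/2369630 = -607325729336301/1859448661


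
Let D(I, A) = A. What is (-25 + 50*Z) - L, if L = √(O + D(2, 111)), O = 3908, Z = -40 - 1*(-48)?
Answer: 375 - √4019 ≈ 311.60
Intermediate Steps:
Z = 8 (Z = -40 + 48 = 8)
L = √4019 (L = √(3908 + 111) = √4019 ≈ 63.396)
(-25 + 50*Z) - L = (-25 + 50*8) - √4019 = (-25 + 400) - √4019 = 375 - √4019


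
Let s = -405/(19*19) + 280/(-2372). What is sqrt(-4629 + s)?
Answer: 2*I*sqrt(146946786434)/11267 ≈ 68.046*I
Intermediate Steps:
s = -265435/214073 (s = -405/361 + 280*(-1/2372) = -405*1/361 - 70/593 = -405/361 - 70/593 = -265435/214073 ≈ -1.2399)
sqrt(-4629 + s) = sqrt(-4629 - 265435/214073) = sqrt(-991209352/214073) = 2*I*sqrt(146946786434)/11267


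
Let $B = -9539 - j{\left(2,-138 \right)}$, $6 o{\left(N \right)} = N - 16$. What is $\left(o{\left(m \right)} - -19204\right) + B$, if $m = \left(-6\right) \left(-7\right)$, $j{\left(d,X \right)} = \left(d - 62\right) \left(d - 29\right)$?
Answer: $\frac{24148}{3} \approx 8049.3$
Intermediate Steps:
$j{\left(d,X \right)} = \left(-62 + d\right) \left(-29 + d\right)$
$m = 42$
$o{\left(N \right)} = - \frac{8}{3} + \frac{N}{6}$ ($o{\left(N \right)} = \frac{N - 16}{6} = \frac{-16 + N}{6} = - \frac{8}{3} + \frac{N}{6}$)
$B = -11159$ ($B = -9539 - \left(1798 + 2^{2} - 182\right) = -9539 - \left(1798 + 4 - 182\right) = -9539 - 1620 = -11159$)
$\left(o{\left(m \right)} - -19204\right) + B = \left(\left(- \frac{8}{3} + \frac{1}{6} \cdot 42\right) - -19204\right) - 11159 = \left(\left(- \frac{8}{3} + 7\right) + 19204\right) - 11159 = \left(\frac{13}{3} + 19204\right) - 11159 = \frac{57625}{3} - 11159 = \frac{24148}{3}$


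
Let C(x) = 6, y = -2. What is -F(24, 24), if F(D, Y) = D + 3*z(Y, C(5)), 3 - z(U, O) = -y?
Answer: -27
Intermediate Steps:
z(U, O) = 1 (z(U, O) = 3 - (-1)*(-2) = 3 - 1*2 = 3 - 2 = 1)
F(D, Y) = 3 + D (F(D, Y) = D + 3*1 = D + 3 = 3 + D)
-F(24, 24) = -(3 + 24) = -1*27 = -27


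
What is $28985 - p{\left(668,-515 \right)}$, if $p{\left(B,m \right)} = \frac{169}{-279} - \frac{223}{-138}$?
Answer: $\frac{371980525}{12834} \approx 28984.0$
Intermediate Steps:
$p{\left(B,m \right)} = \frac{12965}{12834}$ ($p{\left(B,m \right)} = 169 \left(- \frac{1}{279}\right) - - \frac{223}{138} = - \frac{169}{279} + \frac{223}{138} = \frac{12965}{12834}$)
$28985 - p{\left(668,-515 \right)} = 28985 - \frac{12965}{12834} = \frac{371980525}{12834}$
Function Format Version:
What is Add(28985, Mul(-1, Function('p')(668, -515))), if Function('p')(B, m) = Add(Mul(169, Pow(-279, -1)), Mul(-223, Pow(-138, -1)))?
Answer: Rational(371980525, 12834) ≈ 28984.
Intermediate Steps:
Function('p')(B, m) = Rational(12965, 12834) (Function('p')(B, m) = Add(Mul(169, Rational(-1, 279)), Mul(-223, Rational(-1, 138))) = Add(Rational(-169, 279), Rational(223, 138)) = Rational(12965, 12834))
Add(28985, Mul(-1, Function('p')(668, -515))) = Add(28985, Mul(-1, Rational(12965, 12834))) = Add(28985, Rational(-12965, 12834)) = Rational(371980525, 12834)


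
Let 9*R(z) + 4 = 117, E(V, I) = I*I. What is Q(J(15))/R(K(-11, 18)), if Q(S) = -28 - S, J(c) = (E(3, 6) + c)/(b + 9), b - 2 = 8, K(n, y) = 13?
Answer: -5247/2147 ≈ -2.4439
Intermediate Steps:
E(V, I) = I²
b = 10 (b = 2 + 8 = 10)
R(z) = 113/9 (R(z) = -4/9 + (⅑)*117 = -4/9 + 13 = 113/9)
J(c) = 36/19 + c/19 (J(c) = (6² + c)/(10 + 9) = (36 + c)/19 = (36 + c)*(1/19) = 36/19 + c/19)
Q(J(15))/R(K(-11, 18)) = (-28 - (36/19 + (1/19)*15))/(113/9) = (-28 - (36/19 + 15/19))*(9/113) = (-28 - 1*51/19)*(9/113) = (-28 - 51/19)*(9/113) = -583/19*9/113 = -5247/2147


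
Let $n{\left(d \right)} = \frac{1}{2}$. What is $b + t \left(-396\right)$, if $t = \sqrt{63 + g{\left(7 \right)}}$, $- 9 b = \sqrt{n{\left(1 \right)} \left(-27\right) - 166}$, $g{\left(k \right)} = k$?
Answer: $- 396 \sqrt{70} - \frac{i \sqrt{718}}{18} \approx -3313.2 - 1.4886 i$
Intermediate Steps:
$n{\left(d \right)} = \frac{1}{2}$
$b = - \frac{i \sqrt{718}}{18}$ ($b = - \frac{\sqrt{\frac{1}{2} \left(-27\right) - 166}}{9} = - \frac{\sqrt{- \frac{27}{2} - 166}}{9} = - \frac{\sqrt{- \frac{359}{2}}}{9} = - \frac{\frac{1}{2} i \sqrt{718}}{9} = - \frac{i \sqrt{718}}{18} \approx - 1.4886 i$)
$t = \sqrt{70}$ ($t = \sqrt{63 + 7} = \sqrt{70} \approx 8.3666$)
$b + t \left(-396\right) = - \frac{i \sqrt{718}}{18} + \sqrt{70} \left(-396\right) = - \frac{i \sqrt{718}}{18} - 396 \sqrt{70} = - 396 \sqrt{70} - \frac{i \sqrt{718}}{18}$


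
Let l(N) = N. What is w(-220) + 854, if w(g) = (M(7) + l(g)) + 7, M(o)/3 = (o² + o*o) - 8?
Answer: 911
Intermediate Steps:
M(o) = -24 + 6*o² (M(o) = 3*((o² + o*o) - 8) = 3*((o² + o²) - 8) = 3*(2*o² - 8) = 3*(-8 + 2*o²) = -24 + 6*o²)
w(g) = 277 + g (w(g) = ((-24 + 6*7²) + g) + 7 = ((-24 + 6*49) + g) + 7 = ((-24 + 294) + g) + 7 = (270 + g) + 7 = 277 + g)
w(-220) + 854 = (277 - 220) + 854 = 57 + 854 = 911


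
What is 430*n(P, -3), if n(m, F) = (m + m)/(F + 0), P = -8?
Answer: 6880/3 ≈ 2293.3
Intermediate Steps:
n(m, F) = 2*m/F (n(m, F) = (2*m)/F = 2*m/F)
430*n(P, -3) = 430*(2*(-8)/(-3)) = 430*(2*(-8)*(-⅓)) = 430*(16/3) = 6880/3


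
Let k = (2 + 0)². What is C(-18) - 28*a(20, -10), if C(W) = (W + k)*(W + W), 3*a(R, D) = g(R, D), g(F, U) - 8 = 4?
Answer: 392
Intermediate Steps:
g(F, U) = 12 (g(F, U) = 8 + 4 = 12)
k = 4 (k = 2² = 4)
a(R, D) = 4 (a(R, D) = (⅓)*12 = 4)
C(W) = 2*W*(4 + W) (C(W) = (W + 4)*(W + W) = (4 + W)*(2*W) = 2*W*(4 + W))
C(-18) - 28*a(20, -10) = 2*(-18)*(4 - 18) - 28*4 = 2*(-18)*(-14) - 112 = 504 - 112 = 392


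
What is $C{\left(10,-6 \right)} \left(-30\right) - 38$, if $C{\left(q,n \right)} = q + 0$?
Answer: $-338$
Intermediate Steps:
$C{\left(q,n \right)} = q$
$C{\left(10,-6 \right)} \left(-30\right) - 38 = 10 \left(-30\right) - 38 = -300 - 38 = -338$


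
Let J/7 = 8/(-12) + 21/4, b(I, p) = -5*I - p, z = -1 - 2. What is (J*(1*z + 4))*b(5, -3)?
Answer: -4235/6 ≈ -705.83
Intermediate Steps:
z = -3
b(I, p) = -p - 5*I
J = 385/12 (J = 7*(8/(-12) + 21/4) = 7*(8*(-1/12) + 21*(¼)) = 7*(-⅔ + 21/4) = 7*(55/12) = 385/12 ≈ 32.083)
(J*(1*z + 4))*b(5, -3) = (385*(1*(-3) + 4)/12)*(-1*(-3) - 5*5) = (385*(-3 + 4)/12)*(3 - 25) = ((385/12)*1)*(-22) = (385/12)*(-22) = -4235/6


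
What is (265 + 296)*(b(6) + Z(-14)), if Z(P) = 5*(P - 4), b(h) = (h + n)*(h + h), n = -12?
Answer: -90882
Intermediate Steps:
b(h) = 2*h*(-12 + h) (b(h) = (h - 12)*(h + h) = (-12 + h)*(2*h) = 2*h*(-12 + h))
Z(P) = -20 + 5*P (Z(P) = 5*(-4 + P) = -20 + 5*P)
(265 + 296)*(b(6) + Z(-14)) = (265 + 296)*(2*6*(-12 + 6) + (-20 + 5*(-14))) = 561*(2*6*(-6) + (-20 - 70)) = 561*(-72 - 90) = 561*(-162) = -90882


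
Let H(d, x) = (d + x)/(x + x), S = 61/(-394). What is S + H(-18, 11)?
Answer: -1025/2167 ≈ -0.47300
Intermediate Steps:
S = -61/394 (S = 61*(-1/394) = -61/394 ≈ -0.15482)
H(d, x) = (d + x)/(2*x) (H(d, x) = (d + x)/((2*x)) = (d + x)*(1/(2*x)) = (d + x)/(2*x))
S + H(-18, 11) = -61/394 + (1/2)*(-18 + 11)/11 = -61/394 + (1/2)*(1/11)*(-7) = -61/394 - 7/22 = -1025/2167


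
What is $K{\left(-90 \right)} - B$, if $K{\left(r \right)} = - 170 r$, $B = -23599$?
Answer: $38899$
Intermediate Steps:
$K{\left(-90 \right)} - B = \left(-170\right) \left(-90\right) - -23599 = 15300 + 23599 = 38899$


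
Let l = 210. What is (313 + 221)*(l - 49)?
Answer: 85974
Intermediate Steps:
(313 + 221)*(l - 49) = (313 + 221)*(210 - 49) = 534*161 = 85974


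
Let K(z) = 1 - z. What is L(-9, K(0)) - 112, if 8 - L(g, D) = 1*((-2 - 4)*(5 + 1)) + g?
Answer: -59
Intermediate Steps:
L(g, D) = 44 - g (L(g, D) = 8 - (1*((-2 - 4)*(5 + 1)) + g) = 8 - (1*(-6*6) + g) = 8 - (1*(-36) + g) = 8 - (-36 + g) = 8 + (36 - g) = 44 - g)
L(-9, K(0)) - 112 = (44 - 1*(-9)) - 112 = (44 + 9) - 112 = 53 - 112 = -59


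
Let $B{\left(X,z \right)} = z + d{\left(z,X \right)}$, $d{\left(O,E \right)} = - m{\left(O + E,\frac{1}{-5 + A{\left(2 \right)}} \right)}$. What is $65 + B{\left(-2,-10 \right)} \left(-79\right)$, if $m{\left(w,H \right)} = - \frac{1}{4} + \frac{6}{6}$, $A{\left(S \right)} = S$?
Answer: $\frac{3657}{4} \approx 914.25$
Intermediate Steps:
$m{\left(w,H \right)} = \frac{3}{4}$ ($m{\left(w,H \right)} = \left(-1\right) \frac{1}{4} + 6 \cdot \frac{1}{6} = - \frac{1}{4} + 1 = \frac{3}{4}$)
$d{\left(O,E \right)} = - \frac{3}{4}$ ($d{\left(O,E \right)} = \left(-1\right) \frac{3}{4} = - \frac{3}{4}$)
$B{\left(X,z \right)} = - \frac{3}{4} + z$ ($B{\left(X,z \right)} = z - \frac{3}{4} = - \frac{3}{4} + z$)
$65 + B{\left(-2,-10 \right)} \left(-79\right) = 65 + \left(- \frac{3}{4} - 10\right) \left(-79\right) = 65 - - \frac{3397}{4} = 65 + \frac{3397}{4} = \frac{3657}{4}$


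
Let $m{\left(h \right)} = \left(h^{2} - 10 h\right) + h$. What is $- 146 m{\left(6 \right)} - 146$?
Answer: $2482$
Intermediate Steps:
$m{\left(h \right)} = h^{2} - 9 h$
$- 146 m{\left(6 \right)} - 146 = - 146 \cdot 6 \left(-9 + 6\right) - 146 = - 146 \cdot 6 \left(-3\right) - 146 = \left(-146\right) \left(-18\right) - 146 = 2628 - 146 = 2482$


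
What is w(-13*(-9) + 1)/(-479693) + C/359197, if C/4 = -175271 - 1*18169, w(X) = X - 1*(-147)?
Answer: -11976207835/5558202791 ≈ -2.1547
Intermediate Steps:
w(X) = 147 + X (w(X) = X + 147 = 147 + X)
C = -773760 (C = 4*(-175271 - 1*18169) = 4*(-175271 - 18169) = 4*(-193440) = -773760)
w(-13*(-9) + 1)/(-479693) + C/359197 = (147 + (-13*(-9) + 1))/(-479693) - 773760/359197 = (147 + (117 + 1))*(-1/479693) - 773760*1/359197 = (147 + 118)*(-1/479693) - 24960/11587 = 265*(-1/479693) - 24960/11587 = -265/479693 - 24960/11587 = -11976207835/5558202791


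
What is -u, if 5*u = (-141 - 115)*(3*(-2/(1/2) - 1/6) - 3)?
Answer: -3968/5 ≈ -793.60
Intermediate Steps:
u = 3968/5 (u = ((-141 - 115)*(3*(-2/(1/2) - 1/6) - 3))/5 = (-256*(3*(-2/1/2 - 1*1/6) - 3))/5 = (-256*(3*(-2*2 - 1/6) - 3))/5 = (-256*(3*(-4 - 1/6) - 3))/5 = (-256*(3*(-25/6) - 3))/5 = (-256*(-25/2 - 3))/5 = (-256*(-31/2))/5 = (1/5)*3968 = 3968/5 ≈ 793.60)
-u = -1*3968/5 = -3968/5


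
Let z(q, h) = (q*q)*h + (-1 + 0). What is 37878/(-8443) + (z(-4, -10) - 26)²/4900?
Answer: 109641067/41370700 ≈ 2.6502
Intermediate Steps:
z(q, h) = -1 + h*q² (z(q, h) = q²*h - 1 = h*q² - 1 = -1 + h*q²)
37878/(-8443) + (z(-4, -10) - 26)²/4900 = 37878/(-8443) + ((-1 - 10*(-4)²) - 26)²/4900 = 37878*(-1/8443) + ((-1 - 10*16) - 26)²*(1/4900) = -37878/8443 + ((-1 - 160) - 26)²*(1/4900) = -37878/8443 + (-161 - 26)²*(1/4900) = -37878/8443 + (-187)²*(1/4900) = -37878/8443 + 34969*(1/4900) = -37878/8443 + 34969/4900 = 109641067/41370700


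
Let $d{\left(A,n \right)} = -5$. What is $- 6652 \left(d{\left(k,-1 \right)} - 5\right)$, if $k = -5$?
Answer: $66520$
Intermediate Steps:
$- 6652 \left(d{\left(k,-1 \right)} - 5\right) = - 6652 \left(-5 - 5\right) = \left(-6652\right) \left(-10\right) = 66520$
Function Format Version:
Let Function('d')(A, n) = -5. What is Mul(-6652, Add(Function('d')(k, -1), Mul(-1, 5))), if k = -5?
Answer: 66520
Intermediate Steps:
Mul(-6652, Add(Function('d')(k, -1), Mul(-1, 5))) = Mul(-6652, Add(-5, Mul(-1, 5))) = Mul(-6652, Add(-5, -5)) = Mul(-6652, -10) = 66520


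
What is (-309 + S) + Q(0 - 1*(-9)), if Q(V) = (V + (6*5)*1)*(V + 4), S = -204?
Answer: -6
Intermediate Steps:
Q(V) = (4 + V)*(30 + V) (Q(V) = (V + 30*1)*(4 + V) = (V + 30)*(4 + V) = (30 + V)*(4 + V) = (4 + V)*(30 + V))
(-309 + S) + Q(0 - 1*(-9)) = (-309 - 204) + (120 + (0 - 1*(-9))**2 + 34*(0 - 1*(-9))) = -513 + (120 + (0 + 9)**2 + 34*(0 + 9)) = -513 + (120 + 9**2 + 34*9) = -513 + (120 + 81 + 306) = -513 + 507 = -6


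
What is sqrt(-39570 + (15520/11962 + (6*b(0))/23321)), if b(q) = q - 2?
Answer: I*sqrt(769828098252809661182)/139482901 ≈ 198.92*I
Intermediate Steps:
b(q) = -2 + q
sqrt(-39570 + (15520/11962 + (6*b(0))/23321)) = sqrt(-39570 + (15520/11962 + (6*(-2 + 0))/23321)) = sqrt(-39570 + (15520*(1/11962) + (6*(-2))*(1/23321))) = sqrt(-39570 + (7760/5981 - 12*1/23321)) = sqrt(-39570 + (7760/5981 - 12/23321)) = sqrt(-39570 + 180899188/139482901) = sqrt(-5519157493382/139482901) = I*sqrt(769828098252809661182)/139482901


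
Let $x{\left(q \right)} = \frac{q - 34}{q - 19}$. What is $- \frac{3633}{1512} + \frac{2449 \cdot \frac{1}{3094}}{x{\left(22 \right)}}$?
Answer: $- \frac{36209}{13923} \approx -2.6007$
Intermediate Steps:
$x{\left(q \right)} = \frac{-34 + q}{-19 + q}$
$- \frac{3633}{1512} + \frac{2449 \cdot \frac{1}{3094}}{x{\left(22 \right)}} = - \frac{3633}{1512} + \frac{2449 \cdot \frac{1}{3094}}{\frac{1}{-19 + 22} \left(-34 + 22\right)} = \left(-3633\right) \frac{1}{1512} + \frac{2449 \cdot \frac{1}{3094}}{\frac{1}{3} \left(-12\right)} = - \frac{173}{72} + \frac{2449}{3094 \cdot \frac{1}{3} \left(-12\right)} = - \frac{173}{72} + \frac{2449}{3094 \left(-4\right)} = - \frac{173}{72} + \frac{2449}{3094} \left(- \frac{1}{4}\right) = - \frac{173}{72} - \frac{2449}{12376} = - \frac{36209}{13923}$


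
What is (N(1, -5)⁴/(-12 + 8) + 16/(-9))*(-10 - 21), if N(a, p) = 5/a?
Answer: 176359/36 ≈ 4898.9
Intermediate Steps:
(N(1, -5)⁴/(-12 + 8) + 16/(-9))*(-10 - 21) = ((5/1)⁴/(-12 + 8) + 16/(-9))*(-10 - 21) = ((5*1)⁴/(-4) + 16*(-⅑))*(-31) = (5⁴*(-¼) - 16/9)*(-31) = (625*(-¼) - 16/9)*(-31) = (-625/4 - 16/9)*(-31) = -5689/36*(-31) = 176359/36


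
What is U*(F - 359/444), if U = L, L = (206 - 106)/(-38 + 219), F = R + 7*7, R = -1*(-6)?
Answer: 601525/20091 ≈ 29.940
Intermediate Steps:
R = 6
F = 55 (F = 6 + 7*7 = 6 + 49 = 55)
L = 100/181 ≈ 0.55249
U = 100/181 ≈ 0.55249
U*(F - 359/444) = 100*(55 - 359/444)/181 = (100/181)*(24061/444) = 601525/20091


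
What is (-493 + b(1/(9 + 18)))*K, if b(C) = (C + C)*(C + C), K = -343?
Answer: 123271799/729 ≈ 1.6910e+5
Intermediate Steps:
b(C) = 4*C**2 (b(C) = (2*C)*(2*C) = 4*C**2)
(-493 + b(1/(9 + 18)))*K = (-493 + 4*(1/(9 + 18))**2)*(-343) = (-493 + 4*(1/27)**2)*(-343) = (-493 + 4*(1/729))*(-343) = (-493 + 4/729)*(-343) = -359393/729*(-343) = 123271799/729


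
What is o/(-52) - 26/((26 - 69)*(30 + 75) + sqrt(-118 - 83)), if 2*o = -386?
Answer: 656748583/176673692 + 13*I*sqrt(201)/10192713 ≈ 3.7173 + 1.8082e-5*I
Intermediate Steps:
o = -193 (o = (1/2)*(-386) = -193)
o/(-52) - 26/((26 - 69)*(30 + 75) + sqrt(-118 - 83)) = -193/(-52) - 26/((26 - 69)*(30 + 75) + sqrt(-118 - 83)) = -193*(-1/52) - 26/(-43*105 + sqrt(-201)) = 193/52 - 26/(-4515 + I*sqrt(201))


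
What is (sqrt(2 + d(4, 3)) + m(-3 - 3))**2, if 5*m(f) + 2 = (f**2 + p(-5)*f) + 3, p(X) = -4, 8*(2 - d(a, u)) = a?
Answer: 7617/50 + 61*sqrt(14)/5 ≈ 197.99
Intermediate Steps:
d(a, u) = 2 - a/8
m(f) = 1/5 - 4*f/5 + f**2/5 (m(f) = -2/5 + ((f**2 - 4*f) + 3)/5 = -2/5 + (3 + f**2 - 4*f)/5 = -2/5 + (3/5 - 4*f/5 + f**2/5) = 1/5 - 4*f/5 + f**2/5)
(sqrt(2 + d(4, 3)) + m(-3 - 3))**2 = (sqrt(2 + (2 - 1/8*4)) + (1/5 - 4*(-3 - 3)/5 + (-3 - 3)**2/5))**2 = (sqrt(2 + (2 - 1/2)) + (1/5 - 4/5*(-6) + (1/5)*(-6)**2))**2 = (sqrt(2 + 3/2) + (1/5 + 24/5 + (1/5)*36))**2 = (sqrt(7/2) + (1/5 + 24/5 + 36/5))**2 = (sqrt(14)/2 + 61/5)**2 = (61/5 + sqrt(14)/2)**2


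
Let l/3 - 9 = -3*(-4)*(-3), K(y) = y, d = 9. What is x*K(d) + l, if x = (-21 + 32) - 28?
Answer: -234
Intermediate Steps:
l = -81 (l = 27 + 3*(-3*(-4)*(-3)) = 27 + 3*(12*(-3)) = 27 + 3*(-36) = 27 - 108 = -81)
x = -17 (x = 11 - 28 = -17)
x*K(d) + l = -17*9 - 81 = -153 - 81 = -234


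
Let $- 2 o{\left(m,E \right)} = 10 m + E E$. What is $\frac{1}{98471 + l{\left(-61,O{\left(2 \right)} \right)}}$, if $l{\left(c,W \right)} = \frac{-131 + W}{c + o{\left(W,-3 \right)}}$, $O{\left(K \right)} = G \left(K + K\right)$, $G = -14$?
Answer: $\frac{39}{3840335} \approx 1.0155 \cdot 10^{-5}$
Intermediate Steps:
$o{\left(m,E \right)} = - 5 m - \frac{E^{2}}{2}$ ($o{\left(m,E \right)} = - \frac{10 m + E E}{2} = - \frac{10 m + E^{2}}{2} = - \frac{E^{2} + 10 m}{2} = - 5 m - \frac{E^{2}}{2}$)
$O{\left(K \right)} = - 28 K$ ($O{\left(K \right)} = - 14 \left(K + K\right) = - 14 \cdot 2 K = - 28 K$)
$l{\left(c,W \right)} = \frac{-131 + W}{- \frac{9}{2} + c - 5 W}$ ($l{\left(c,W \right)} = \frac{-131 + W}{c - \left(\frac{9}{2} + 5 W\right)} = \frac{-131 + W}{- \frac{9}{2} + c - 5 W}$)
$\frac{1}{98471 + l{\left(-61,O{\left(2 \right)} \right)}} = \frac{1}{98471 + \frac{2 \left(131 - \left(-28\right) 2\right)}{9 - -122 + 10 \left(\left(-28\right) 2\right)}} = \frac{1}{98471 + \frac{2 \left(131 - -56\right)}{9 + 122 + 10 \left(-56\right)}} = \frac{1}{98471 + \frac{2 \left(131 + 56\right)}{9 + 122 - 560}} = \frac{1}{98471 + 2 \frac{1}{-429} \cdot 187} = \frac{1}{98471 + 2 \left(- \frac{1}{429}\right) 187} = \frac{1}{98471 - \frac{34}{39}} = \frac{1}{\frac{3840335}{39}} = \frac{39}{3840335}$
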